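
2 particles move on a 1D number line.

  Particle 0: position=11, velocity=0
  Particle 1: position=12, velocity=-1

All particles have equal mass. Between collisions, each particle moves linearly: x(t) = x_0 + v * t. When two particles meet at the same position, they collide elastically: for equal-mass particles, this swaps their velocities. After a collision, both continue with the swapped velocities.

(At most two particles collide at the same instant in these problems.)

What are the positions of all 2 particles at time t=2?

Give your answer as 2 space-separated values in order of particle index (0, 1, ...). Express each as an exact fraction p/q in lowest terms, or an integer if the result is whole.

Collision at t=1: particles 0 and 1 swap velocities; positions: p0=11 p1=11; velocities now: v0=-1 v1=0
Advance to t=2 (no further collisions before then); velocities: v0=-1 v1=0; positions = 10 11

Answer: 10 11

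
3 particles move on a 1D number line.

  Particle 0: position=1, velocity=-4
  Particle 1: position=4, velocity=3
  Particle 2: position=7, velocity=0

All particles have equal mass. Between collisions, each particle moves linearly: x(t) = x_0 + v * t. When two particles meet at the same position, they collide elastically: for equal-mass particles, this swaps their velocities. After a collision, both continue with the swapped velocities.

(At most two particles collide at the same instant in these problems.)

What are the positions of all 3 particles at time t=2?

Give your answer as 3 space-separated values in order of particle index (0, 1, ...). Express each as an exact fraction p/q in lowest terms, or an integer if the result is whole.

Answer: -7 7 10

Derivation:
Collision at t=1: particles 1 and 2 swap velocities; positions: p0=-3 p1=7 p2=7; velocities now: v0=-4 v1=0 v2=3
Advance to t=2 (no further collisions before then); velocities: v0=-4 v1=0 v2=3; positions = -7 7 10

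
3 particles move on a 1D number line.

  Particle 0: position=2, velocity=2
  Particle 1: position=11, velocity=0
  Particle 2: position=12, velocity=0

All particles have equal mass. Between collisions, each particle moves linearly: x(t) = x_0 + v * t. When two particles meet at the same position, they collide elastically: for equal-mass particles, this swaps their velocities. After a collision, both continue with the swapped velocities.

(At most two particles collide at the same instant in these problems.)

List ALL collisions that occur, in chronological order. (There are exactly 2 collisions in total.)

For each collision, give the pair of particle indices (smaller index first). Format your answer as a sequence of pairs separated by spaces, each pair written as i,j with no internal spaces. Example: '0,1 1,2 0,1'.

Collision at t=9/2: particles 0 and 1 swap velocities; positions: p0=11 p1=11 p2=12; velocities now: v0=0 v1=2 v2=0
Collision at t=5: particles 1 and 2 swap velocities; positions: p0=11 p1=12 p2=12; velocities now: v0=0 v1=0 v2=2

Answer: 0,1 1,2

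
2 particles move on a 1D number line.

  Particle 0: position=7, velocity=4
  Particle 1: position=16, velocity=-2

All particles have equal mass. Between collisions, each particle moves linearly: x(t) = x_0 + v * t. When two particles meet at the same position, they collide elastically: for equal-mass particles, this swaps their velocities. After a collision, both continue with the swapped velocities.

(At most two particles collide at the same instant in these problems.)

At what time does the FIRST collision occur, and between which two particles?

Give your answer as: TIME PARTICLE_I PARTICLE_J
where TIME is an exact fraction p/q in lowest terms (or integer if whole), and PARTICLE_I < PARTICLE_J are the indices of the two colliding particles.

Pair (0,1): pos 7,16 vel 4,-2 -> gap=9, closing at 6/unit, collide at t=3/2
Earliest collision: t=3/2 between 0 and 1

Answer: 3/2 0 1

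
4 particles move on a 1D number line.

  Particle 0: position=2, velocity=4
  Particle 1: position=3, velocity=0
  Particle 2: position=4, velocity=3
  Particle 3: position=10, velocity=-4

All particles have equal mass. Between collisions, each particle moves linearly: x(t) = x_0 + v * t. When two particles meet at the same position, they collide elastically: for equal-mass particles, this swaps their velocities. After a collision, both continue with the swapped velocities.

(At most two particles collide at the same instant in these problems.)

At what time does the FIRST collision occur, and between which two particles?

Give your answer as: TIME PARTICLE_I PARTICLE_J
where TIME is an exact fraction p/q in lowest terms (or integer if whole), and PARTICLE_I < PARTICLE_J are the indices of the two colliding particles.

Pair (0,1): pos 2,3 vel 4,0 -> gap=1, closing at 4/unit, collide at t=1/4
Pair (1,2): pos 3,4 vel 0,3 -> not approaching (rel speed -3 <= 0)
Pair (2,3): pos 4,10 vel 3,-4 -> gap=6, closing at 7/unit, collide at t=6/7
Earliest collision: t=1/4 between 0 and 1

Answer: 1/4 0 1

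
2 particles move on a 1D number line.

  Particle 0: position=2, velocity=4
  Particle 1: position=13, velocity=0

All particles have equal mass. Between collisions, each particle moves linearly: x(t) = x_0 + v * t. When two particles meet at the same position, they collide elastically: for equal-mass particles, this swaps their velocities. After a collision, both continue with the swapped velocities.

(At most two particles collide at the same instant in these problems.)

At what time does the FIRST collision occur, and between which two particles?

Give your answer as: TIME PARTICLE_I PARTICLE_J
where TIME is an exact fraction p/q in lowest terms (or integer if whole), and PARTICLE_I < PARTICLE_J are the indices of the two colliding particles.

Pair (0,1): pos 2,13 vel 4,0 -> gap=11, closing at 4/unit, collide at t=11/4
Earliest collision: t=11/4 between 0 and 1

Answer: 11/4 0 1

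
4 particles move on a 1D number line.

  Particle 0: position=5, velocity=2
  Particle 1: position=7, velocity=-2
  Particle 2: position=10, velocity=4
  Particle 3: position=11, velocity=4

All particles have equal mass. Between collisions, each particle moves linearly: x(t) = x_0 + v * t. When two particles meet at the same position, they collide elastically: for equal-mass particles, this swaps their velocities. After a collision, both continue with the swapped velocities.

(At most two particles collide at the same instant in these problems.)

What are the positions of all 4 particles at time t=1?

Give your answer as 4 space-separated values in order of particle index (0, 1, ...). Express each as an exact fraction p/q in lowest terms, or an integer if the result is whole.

Collision at t=1/2: particles 0 and 1 swap velocities; positions: p0=6 p1=6 p2=12 p3=13; velocities now: v0=-2 v1=2 v2=4 v3=4
Advance to t=1 (no further collisions before then); velocities: v0=-2 v1=2 v2=4 v3=4; positions = 5 7 14 15

Answer: 5 7 14 15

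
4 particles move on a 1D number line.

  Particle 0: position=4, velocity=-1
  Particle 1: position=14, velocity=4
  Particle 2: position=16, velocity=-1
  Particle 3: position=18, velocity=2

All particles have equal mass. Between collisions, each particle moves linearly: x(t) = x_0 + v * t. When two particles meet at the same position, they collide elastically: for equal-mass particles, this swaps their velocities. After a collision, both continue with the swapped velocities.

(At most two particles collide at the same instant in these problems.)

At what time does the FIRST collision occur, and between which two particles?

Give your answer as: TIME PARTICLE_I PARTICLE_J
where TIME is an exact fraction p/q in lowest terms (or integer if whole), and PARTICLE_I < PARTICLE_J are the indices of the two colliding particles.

Pair (0,1): pos 4,14 vel -1,4 -> not approaching (rel speed -5 <= 0)
Pair (1,2): pos 14,16 vel 4,-1 -> gap=2, closing at 5/unit, collide at t=2/5
Pair (2,3): pos 16,18 vel -1,2 -> not approaching (rel speed -3 <= 0)
Earliest collision: t=2/5 between 1 and 2

Answer: 2/5 1 2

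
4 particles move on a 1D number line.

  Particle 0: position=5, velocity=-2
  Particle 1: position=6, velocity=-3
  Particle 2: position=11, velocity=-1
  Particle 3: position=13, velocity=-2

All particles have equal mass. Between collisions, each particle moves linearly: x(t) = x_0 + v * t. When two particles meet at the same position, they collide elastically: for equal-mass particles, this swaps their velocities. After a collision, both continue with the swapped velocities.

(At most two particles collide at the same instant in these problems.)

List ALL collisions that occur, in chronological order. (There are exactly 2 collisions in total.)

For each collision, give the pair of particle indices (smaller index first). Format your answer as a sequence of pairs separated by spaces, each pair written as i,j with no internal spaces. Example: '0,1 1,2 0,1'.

Answer: 0,1 2,3

Derivation:
Collision at t=1: particles 0 and 1 swap velocities; positions: p0=3 p1=3 p2=10 p3=11; velocities now: v0=-3 v1=-2 v2=-1 v3=-2
Collision at t=2: particles 2 and 3 swap velocities; positions: p0=0 p1=1 p2=9 p3=9; velocities now: v0=-3 v1=-2 v2=-2 v3=-1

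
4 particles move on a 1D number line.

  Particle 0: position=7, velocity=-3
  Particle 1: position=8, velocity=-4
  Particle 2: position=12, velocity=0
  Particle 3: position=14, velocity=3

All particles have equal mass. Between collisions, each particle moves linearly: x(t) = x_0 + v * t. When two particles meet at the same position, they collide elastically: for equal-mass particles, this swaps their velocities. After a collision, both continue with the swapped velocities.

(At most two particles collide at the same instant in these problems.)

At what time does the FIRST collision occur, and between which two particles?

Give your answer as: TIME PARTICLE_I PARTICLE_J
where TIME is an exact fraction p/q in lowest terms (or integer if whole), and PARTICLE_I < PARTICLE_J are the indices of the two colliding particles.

Pair (0,1): pos 7,8 vel -3,-4 -> gap=1, closing at 1/unit, collide at t=1
Pair (1,2): pos 8,12 vel -4,0 -> not approaching (rel speed -4 <= 0)
Pair (2,3): pos 12,14 vel 0,3 -> not approaching (rel speed -3 <= 0)
Earliest collision: t=1 between 0 and 1

Answer: 1 0 1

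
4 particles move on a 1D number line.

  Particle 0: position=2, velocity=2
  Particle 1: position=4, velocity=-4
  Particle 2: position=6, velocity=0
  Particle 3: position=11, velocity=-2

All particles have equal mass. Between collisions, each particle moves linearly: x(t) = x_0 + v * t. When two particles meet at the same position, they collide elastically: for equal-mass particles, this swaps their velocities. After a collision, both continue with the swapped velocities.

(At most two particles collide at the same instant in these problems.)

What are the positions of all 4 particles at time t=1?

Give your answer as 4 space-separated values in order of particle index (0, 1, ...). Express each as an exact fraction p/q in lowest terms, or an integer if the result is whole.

Collision at t=1/3: particles 0 and 1 swap velocities; positions: p0=8/3 p1=8/3 p2=6 p3=31/3; velocities now: v0=-4 v1=2 v2=0 v3=-2
Advance to t=1 (no further collisions before then); velocities: v0=-4 v1=2 v2=0 v3=-2; positions = 0 4 6 9

Answer: 0 4 6 9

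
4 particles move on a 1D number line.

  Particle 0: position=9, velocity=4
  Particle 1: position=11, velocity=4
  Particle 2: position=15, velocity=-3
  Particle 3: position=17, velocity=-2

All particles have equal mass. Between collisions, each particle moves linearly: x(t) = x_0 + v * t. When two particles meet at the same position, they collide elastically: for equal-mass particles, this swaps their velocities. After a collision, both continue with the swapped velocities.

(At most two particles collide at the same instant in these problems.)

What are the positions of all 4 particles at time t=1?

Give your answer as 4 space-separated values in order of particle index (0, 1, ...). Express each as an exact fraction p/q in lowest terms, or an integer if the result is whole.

Answer: 12 13 15 15

Derivation:
Collision at t=4/7: particles 1 and 2 swap velocities; positions: p0=79/7 p1=93/7 p2=93/7 p3=111/7; velocities now: v0=4 v1=-3 v2=4 v3=-2
Collision at t=6/7: particles 0 and 1 swap velocities; positions: p0=87/7 p1=87/7 p2=101/7 p3=107/7; velocities now: v0=-3 v1=4 v2=4 v3=-2
Collision at t=1: particles 2 and 3 swap velocities; positions: p0=12 p1=13 p2=15 p3=15; velocities now: v0=-3 v1=4 v2=-2 v3=4
Advance to t=1 (no further collisions before then); velocities: v0=-3 v1=4 v2=-2 v3=4; positions = 12 13 15 15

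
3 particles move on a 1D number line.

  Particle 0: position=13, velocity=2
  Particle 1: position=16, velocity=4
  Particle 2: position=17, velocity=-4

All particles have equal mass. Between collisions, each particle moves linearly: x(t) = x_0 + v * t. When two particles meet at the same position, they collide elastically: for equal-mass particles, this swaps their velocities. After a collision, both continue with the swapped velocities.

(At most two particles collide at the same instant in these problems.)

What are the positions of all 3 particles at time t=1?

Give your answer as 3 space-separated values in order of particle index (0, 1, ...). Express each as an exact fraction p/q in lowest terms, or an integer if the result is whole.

Answer: 13 15 20

Derivation:
Collision at t=1/8: particles 1 and 2 swap velocities; positions: p0=53/4 p1=33/2 p2=33/2; velocities now: v0=2 v1=-4 v2=4
Collision at t=2/3: particles 0 and 1 swap velocities; positions: p0=43/3 p1=43/3 p2=56/3; velocities now: v0=-4 v1=2 v2=4
Advance to t=1 (no further collisions before then); velocities: v0=-4 v1=2 v2=4; positions = 13 15 20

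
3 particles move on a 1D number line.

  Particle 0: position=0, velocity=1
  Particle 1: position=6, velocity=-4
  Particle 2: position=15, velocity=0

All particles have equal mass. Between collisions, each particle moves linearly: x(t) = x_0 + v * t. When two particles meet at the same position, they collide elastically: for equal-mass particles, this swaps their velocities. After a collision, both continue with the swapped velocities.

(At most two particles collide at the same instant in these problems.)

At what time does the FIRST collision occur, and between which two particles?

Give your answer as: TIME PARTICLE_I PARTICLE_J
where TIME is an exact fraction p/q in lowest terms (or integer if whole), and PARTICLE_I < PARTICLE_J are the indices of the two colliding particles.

Answer: 6/5 0 1

Derivation:
Pair (0,1): pos 0,6 vel 1,-4 -> gap=6, closing at 5/unit, collide at t=6/5
Pair (1,2): pos 6,15 vel -4,0 -> not approaching (rel speed -4 <= 0)
Earliest collision: t=6/5 between 0 and 1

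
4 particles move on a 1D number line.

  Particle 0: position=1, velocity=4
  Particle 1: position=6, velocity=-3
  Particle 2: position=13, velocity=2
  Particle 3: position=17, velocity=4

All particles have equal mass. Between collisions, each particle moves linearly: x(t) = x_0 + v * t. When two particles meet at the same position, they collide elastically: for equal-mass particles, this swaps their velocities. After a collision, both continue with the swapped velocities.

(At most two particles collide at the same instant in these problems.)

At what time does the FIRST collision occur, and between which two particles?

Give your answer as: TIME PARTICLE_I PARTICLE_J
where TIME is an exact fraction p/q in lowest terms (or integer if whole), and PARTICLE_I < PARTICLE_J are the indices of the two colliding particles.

Pair (0,1): pos 1,6 vel 4,-3 -> gap=5, closing at 7/unit, collide at t=5/7
Pair (1,2): pos 6,13 vel -3,2 -> not approaching (rel speed -5 <= 0)
Pair (2,3): pos 13,17 vel 2,4 -> not approaching (rel speed -2 <= 0)
Earliest collision: t=5/7 between 0 and 1

Answer: 5/7 0 1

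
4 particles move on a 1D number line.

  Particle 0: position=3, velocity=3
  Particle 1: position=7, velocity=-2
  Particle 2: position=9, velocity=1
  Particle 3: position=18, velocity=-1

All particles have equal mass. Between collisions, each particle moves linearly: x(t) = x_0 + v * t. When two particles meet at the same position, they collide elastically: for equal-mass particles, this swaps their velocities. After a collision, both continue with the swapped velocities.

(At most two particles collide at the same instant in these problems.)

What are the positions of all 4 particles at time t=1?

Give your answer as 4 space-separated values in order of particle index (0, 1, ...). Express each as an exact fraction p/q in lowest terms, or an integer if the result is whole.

Answer: 5 6 10 17

Derivation:
Collision at t=4/5: particles 0 and 1 swap velocities; positions: p0=27/5 p1=27/5 p2=49/5 p3=86/5; velocities now: v0=-2 v1=3 v2=1 v3=-1
Advance to t=1 (no further collisions before then); velocities: v0=-2 v1=3 v2=1 v3=-1; positions = 5 6 10 17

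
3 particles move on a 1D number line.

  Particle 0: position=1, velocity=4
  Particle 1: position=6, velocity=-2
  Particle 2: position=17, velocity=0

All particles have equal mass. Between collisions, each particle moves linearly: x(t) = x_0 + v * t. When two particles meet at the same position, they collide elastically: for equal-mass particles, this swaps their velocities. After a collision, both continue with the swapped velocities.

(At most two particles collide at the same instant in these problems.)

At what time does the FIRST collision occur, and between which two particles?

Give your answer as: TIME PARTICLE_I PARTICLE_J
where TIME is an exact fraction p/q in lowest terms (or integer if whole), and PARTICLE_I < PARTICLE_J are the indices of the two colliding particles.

Answer: 5/6 0 1

Derivation:
Pair (0,1): pos 1,6 vel 4,-2 -> gap=5, closing at 6/unit, collide at t=5/6
Pair (1,2): pos 6,17 vel -2,0 -> not approaching (rel speed -2 <= 0)
Earliest collision: t=5/6 between 0 and 1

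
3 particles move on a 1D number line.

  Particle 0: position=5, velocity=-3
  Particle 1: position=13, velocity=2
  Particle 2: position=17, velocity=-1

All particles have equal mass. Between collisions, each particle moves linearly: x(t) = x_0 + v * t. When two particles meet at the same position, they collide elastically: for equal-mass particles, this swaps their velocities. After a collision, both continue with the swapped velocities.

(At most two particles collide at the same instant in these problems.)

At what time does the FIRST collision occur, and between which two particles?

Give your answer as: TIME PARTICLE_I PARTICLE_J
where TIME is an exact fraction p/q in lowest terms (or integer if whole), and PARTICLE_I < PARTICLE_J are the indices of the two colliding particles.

Answer: 4/3 1 2

Derivation:
Pair (0,1): pos 5,13 vel -3,2 -> not approaching (rel speed -5 <= 0)
Pair (1,2): pos 13,17 vel 2,-1 -> gap=4, closing at 3/unit, collide at t=4/3
Earliest collision: t=4/3 between 1 and 2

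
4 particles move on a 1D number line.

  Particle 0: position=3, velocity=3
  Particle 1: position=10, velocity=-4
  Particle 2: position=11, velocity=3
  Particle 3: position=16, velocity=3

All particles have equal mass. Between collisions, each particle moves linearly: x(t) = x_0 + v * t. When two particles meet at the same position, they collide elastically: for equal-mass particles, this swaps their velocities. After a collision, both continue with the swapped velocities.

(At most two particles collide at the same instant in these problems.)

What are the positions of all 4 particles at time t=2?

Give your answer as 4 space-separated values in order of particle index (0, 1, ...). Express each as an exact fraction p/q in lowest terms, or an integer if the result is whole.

Answer: 2 9 17 22

Derivation:
Collision at t=1: particles 0 and 1 swap velocities; positions: p0=6 p1=6 p2=14 p3=19; velocities now: v0=-4 v1=3 v2=3 v3=3
Advance to t=2 (no further collisions before then); velocities: v0=-4 v1=3 v2=3 v3=3; positions = 2 9 17 22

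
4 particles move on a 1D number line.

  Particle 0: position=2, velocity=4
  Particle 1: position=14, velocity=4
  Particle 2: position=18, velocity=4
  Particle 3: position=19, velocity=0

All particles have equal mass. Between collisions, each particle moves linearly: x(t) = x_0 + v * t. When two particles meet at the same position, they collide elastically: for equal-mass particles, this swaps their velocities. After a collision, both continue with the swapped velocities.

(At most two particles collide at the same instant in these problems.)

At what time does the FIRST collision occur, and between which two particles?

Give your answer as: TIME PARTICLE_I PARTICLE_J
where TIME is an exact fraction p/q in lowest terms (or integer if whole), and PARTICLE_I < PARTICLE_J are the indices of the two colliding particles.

Answer: 1/4 2 3

Derivation:
Pair (0,1): pos 2,14 vel 4,4 -> not approaching (rel speed 0 <= 0)
Pair (1,2): pos 14,18 vel 4,4 -> not approaching (rel speed 0 <= 0)
Pair (2,3): pos 18,19 vel 4,0 -> gap=1, closing at 4/unit, collide at t=1/4
Earliest collision: t=1/4 between 2 and 3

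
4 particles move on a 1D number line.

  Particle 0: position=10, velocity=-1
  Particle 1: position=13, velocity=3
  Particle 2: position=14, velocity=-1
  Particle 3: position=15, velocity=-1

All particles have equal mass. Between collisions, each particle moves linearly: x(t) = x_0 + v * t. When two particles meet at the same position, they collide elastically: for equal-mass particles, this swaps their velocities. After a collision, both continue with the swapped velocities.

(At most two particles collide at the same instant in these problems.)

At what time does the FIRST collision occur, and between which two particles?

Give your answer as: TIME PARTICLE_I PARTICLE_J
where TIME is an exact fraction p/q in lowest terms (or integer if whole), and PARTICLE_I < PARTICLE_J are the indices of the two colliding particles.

Pair (0,1): pos 10,13 vel -1,3 -> not approaching (rel speed -4 <= 0)
Pair (1,2): pos 13,14 vel 3,-1 -> gap=1, closing at 4/unit, collide at t=1/4
Pair (2,3): pos 14,15 vel -1,-1 -> not approaching (rel speed 0 <= 0)
Earliest collision: t=1/4 between 1 and 2

Answer: 1/4 1 2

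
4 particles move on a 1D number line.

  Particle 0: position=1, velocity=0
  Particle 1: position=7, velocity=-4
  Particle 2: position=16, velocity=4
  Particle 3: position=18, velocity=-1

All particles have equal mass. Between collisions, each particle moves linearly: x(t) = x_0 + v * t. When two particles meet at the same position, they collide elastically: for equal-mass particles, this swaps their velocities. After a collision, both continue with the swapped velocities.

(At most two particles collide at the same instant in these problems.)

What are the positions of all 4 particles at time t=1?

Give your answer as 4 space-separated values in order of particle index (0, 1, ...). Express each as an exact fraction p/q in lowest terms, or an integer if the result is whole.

Collision at t=2/5: particles 2 and 3 swap velocities; positions: p0=1 p1=27/5 p2=88/5 p3=88/5; velocities now: v0=0 v1=-4 v2=-1 v3=4
Advance to t=1 (no further collisions before then); velocities: v0=0 v1=-4 v2=-1 v3=4; positions = 1 3 17 20

Answer: 1 3 17 20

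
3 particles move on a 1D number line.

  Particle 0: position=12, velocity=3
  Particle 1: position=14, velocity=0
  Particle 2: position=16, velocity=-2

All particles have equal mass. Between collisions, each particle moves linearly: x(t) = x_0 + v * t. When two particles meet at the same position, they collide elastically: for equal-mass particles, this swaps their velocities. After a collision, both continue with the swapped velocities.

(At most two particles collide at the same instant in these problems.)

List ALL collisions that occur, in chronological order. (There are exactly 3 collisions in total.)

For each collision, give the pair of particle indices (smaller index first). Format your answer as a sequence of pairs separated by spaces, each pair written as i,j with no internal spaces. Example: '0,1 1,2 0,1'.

Answer: 0,1 1,2 0,1

Derivation:
Collision at t=2/3: particles 0 and 1 swap velocities; positions: p0=14 p1=14 p2=44/3; velocities now: v0=0 v1=3 v2=-2
Collision at t=4/5: particles 1 and 2 swap velocities; positions: p0=14 p1=72/5 p2=72/5; velocities now: v0=0 v1=-2 v2=3
Collision at t=1: particles 0 and 1 swap velocities; positions: p0=14 p1=14 p2=15; velocities now: v0=-2 v1=0 v2=3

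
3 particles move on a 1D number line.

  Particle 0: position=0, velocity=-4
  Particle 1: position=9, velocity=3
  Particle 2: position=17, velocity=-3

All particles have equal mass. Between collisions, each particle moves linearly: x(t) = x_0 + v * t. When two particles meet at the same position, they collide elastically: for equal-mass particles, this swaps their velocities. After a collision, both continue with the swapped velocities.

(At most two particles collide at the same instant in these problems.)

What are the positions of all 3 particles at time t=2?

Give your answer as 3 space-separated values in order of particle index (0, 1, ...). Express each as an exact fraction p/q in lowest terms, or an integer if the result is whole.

Answer: -8 11 15

Derivation:
Collision at t=4/3: particles 1 and 2 swap velocities; positions: p0=-16/3 p1=13 p2=13; velocities now: v0=-4 v1=-3 v2=3
Advance to t=2 (no further collisions before then); velocities: v0=-4 v1=-3 v2=3; positions = -8 11 15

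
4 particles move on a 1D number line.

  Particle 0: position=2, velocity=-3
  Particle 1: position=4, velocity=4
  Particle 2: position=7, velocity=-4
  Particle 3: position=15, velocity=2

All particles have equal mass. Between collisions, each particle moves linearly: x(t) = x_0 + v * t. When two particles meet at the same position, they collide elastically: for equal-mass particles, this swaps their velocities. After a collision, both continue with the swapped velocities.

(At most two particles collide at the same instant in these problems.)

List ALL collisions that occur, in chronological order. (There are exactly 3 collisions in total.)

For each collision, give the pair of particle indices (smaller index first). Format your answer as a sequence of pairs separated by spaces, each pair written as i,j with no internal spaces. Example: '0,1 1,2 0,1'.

Collision at t=3/8: particles 1 and 2 swap velocities; positions: p0=7/8 p1=11/2 p2=11/2 p3=63/4; velocities now: v0=-3 v1=-4 v2=4 v3=2
Collision at t=5: particles 0 and 1 swap velocities; positions: p0=-13 p1=-13 p2=24 p3=25; velocities now: v0=-4 v1=-3 v2=4 v3=2
Collision at t=11/2: particles 2 and 3 swap velocities; positions: p0=-15 p1=-29/2 p2=26 p3=26; velocities now: v0=-4 v1=-3 v2=2 v3=4

Answer: 1,2 0,1 2,3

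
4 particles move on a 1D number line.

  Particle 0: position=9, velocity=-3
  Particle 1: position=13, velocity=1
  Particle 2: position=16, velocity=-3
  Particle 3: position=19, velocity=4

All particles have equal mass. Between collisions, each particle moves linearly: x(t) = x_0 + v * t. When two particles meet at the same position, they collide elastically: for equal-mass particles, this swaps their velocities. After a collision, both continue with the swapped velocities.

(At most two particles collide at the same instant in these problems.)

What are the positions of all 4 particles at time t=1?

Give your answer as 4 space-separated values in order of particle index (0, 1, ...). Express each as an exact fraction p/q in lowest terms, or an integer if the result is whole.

Collision at t=3/4: particles 1 and 2 swap velocities; positions: p0=27/4 p1=55/4 p2=55/4 p3=22; velocities now: v0=-3 v1=-3 v2=1 v3=4
Advance to t=1 (no further collisions before then); velocities: v0=-3 v1=-3 v2=1 v3=4; positions = 6 13 14 23

Answer: 6 13 14 23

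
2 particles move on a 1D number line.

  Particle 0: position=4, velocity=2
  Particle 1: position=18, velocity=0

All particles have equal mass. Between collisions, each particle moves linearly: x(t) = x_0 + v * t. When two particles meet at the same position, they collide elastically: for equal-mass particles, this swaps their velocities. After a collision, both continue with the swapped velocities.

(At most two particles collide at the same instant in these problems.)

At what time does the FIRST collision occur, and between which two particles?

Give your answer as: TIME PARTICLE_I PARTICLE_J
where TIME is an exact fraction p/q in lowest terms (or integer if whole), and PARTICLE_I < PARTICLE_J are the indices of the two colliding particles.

Answer: 7 0 1

Derivation:
Pair (0,1): pos 4,18 vel 2,0 -> gap=14, closing at 2/unit, collide at t=7
Earliest collision: t=7 between 0 and 1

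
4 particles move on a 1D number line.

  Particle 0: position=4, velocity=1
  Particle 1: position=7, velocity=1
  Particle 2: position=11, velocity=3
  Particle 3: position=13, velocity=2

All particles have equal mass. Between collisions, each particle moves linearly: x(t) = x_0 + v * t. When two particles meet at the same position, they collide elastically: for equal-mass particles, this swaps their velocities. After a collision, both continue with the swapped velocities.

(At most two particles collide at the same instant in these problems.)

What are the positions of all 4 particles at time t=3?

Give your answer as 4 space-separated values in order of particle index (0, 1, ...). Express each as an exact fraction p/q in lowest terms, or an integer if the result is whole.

Answer: 7 10 19 20

Derivation:
Collision at t=2: particles 2 and 3 swap velocities; positions: p0=6 p1=9 p2=17 p3=17; velocities now: v0=1 v1=1 v2=2 v3=3
Advance to t=3 (no further collisions before then); velocities: v0=1 v1=1 v2=2 v3=3; positions = 7 10 19 20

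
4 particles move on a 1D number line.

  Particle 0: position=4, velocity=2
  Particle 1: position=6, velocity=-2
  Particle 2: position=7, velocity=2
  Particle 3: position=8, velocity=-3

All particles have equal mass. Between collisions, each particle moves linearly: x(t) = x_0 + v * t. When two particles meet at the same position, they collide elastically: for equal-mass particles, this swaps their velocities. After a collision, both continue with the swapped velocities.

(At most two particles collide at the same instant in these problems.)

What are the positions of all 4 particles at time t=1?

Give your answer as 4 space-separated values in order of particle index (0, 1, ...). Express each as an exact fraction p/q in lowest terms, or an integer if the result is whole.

Collision at t=1/5: particles 2 and 3 swap velocities; positions: p0=22/5 p1=28/5 p2=37/5 p3=37/5; velocities now: v0=2 v1=-2 v2=-3 v3=2
Collision at t=1/2: particles 0 and 1 swap velocities; positions: p0=5 p1=5 p2=13/2 p3=8; velocities now: v0=-2 v1=2 v2=-3 v3=2
Collision at t=4/5: particles 1 and 2 swap velocities; positions: p0=22/5 p1=28/5 p2=28/5 p3=43/5; velocities now: v0=-2 v1=-3 v2=2 v3=2
Advance to t=1 (no further collisions before then); velocities: v0=-2 v1=-3 v2=2 v3=2; positions = 4 5 6 9

Answer: 4 5 6 9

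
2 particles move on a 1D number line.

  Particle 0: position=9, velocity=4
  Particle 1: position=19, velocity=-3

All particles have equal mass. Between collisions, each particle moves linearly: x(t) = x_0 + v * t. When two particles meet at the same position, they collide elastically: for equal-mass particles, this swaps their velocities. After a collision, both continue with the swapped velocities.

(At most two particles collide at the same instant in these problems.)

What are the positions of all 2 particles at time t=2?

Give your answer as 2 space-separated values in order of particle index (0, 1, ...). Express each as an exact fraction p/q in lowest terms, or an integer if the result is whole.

Collision at t=10/7: particles 0 and 1 swap velocities; positions: p0=103/7 p1=103/7; velocities now: v0=-3 v1=4
Advance to t=2 (no further collisions before then); velocities: v0=-3 v1=4; positions = 13 17

Answer: 13 17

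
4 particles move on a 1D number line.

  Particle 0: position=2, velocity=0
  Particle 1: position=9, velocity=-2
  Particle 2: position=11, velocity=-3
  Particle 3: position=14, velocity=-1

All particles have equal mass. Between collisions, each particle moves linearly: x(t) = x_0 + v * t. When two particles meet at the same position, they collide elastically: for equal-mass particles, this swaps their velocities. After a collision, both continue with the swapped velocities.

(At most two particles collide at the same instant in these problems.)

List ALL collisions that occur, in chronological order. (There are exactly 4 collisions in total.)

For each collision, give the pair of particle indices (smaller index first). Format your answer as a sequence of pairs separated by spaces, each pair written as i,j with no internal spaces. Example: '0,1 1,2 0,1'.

Answer: 1,2 0,1 1,2 2,3

Derivation:
Collision at t=2: particles 1 and 2 swap velocities; positions: p0=2 p1=5 p2=5 p3=12; velocities now: v0=0 v1=-3 v2=-2 v3=-1
Collision at t=3: particles 0 and 1 swap velocities; positions: p0=2 p1=2 p2=3 p3=11; velocities now: v0=-3 v1=0 v2=-2 v3=-1
Collision at t=7/2: particles 1 and 2 swap velocities; positions: p0=1/2 p1=2 p2=2 p3=21/2; velocities now: v0=-3 v1=-2 v2=0 v3=-1
Collision at t=12: particles 2 and 3 swap velocities; positions: p0=-25 p1=-15 p2=2 p3=2; velocities now: v0=-3 v1=-2 v2=-1 v3=0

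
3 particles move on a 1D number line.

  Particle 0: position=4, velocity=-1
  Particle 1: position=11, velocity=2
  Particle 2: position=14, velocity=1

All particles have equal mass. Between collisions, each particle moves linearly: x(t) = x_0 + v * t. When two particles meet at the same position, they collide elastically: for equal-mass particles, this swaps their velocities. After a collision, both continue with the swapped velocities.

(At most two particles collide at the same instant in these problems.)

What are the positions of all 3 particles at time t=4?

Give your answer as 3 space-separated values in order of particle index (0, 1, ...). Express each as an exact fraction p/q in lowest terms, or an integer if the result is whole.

Answer: 0 18 19

Derivation:
Collision at t=3: particles 1 and 2 swap velocities; positions: p0=1 p1=17 p2=17; velocities now: v0=-1 v1=1 v2=2
Advance to t=4 (no further collisions before then); velocities: v0=-1 v1=1 v2=2; positions = 0 18 19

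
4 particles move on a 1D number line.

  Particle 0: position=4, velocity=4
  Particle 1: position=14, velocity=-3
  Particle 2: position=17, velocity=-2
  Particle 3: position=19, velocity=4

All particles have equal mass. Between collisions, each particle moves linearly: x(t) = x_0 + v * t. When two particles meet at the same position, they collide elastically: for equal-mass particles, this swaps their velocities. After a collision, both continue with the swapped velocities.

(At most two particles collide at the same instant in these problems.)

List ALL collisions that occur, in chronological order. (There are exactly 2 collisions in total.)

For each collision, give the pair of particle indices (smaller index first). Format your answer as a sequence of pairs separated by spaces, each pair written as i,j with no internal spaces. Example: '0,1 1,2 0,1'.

Answer: 0,1 1,2

Derivation:
Collision at t=10/7: particles 0 and 1 swap velocities; positions: p0=68/7 p1=68/7 p2=99/7 p3=173/7; velocities now: v0=-3 v1=4 v2=-2 v3=4
Collision at t=13/6: particles 1 and 2 swap velocities; positions: p0=15/2 p1=38/3 p2=38/3 p3=83/3; velocities now: v0=-3 v1=-2 v2=4 v3=4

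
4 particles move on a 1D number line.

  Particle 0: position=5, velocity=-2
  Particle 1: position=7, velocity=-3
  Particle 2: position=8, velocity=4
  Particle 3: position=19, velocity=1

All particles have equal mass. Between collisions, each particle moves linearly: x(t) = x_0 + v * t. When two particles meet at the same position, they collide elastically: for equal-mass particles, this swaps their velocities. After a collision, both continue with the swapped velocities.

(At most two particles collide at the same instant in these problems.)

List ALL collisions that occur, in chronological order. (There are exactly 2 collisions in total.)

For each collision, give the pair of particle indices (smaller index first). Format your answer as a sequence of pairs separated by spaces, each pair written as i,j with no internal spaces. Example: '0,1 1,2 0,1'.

Answer: 0,1 2,3

Derivation:
Collision at t=2: particles 0 and 1 swap velocities; positions: p0=1 p1=1 p2=16 p3=21; velocities now: v0=-3 v1=-2 v2=4 v3=1
Collision at t=11/3: particles 2 and 3 swap velocities; positions: p0=-4 p1=-7/3 p2=68/3 p3=68/3; velocities now: v0=-3 v1=-2 v2=1 v3=4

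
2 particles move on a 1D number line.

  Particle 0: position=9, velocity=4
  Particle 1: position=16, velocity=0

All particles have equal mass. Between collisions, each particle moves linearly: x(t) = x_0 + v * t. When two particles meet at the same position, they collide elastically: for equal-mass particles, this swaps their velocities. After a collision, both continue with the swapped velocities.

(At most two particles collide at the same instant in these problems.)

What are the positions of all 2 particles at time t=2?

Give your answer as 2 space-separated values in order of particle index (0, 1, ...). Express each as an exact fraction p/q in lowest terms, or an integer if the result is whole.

Collision at t=7/4: particles 0 and 1 swap velocities; positions: p0=16 p1=16; velocities now: v0=0 v1=4
Advance to t=2 (no further collisions before then); velocities: v0=0 v1=4; positions = 16 17

Answer: 16 17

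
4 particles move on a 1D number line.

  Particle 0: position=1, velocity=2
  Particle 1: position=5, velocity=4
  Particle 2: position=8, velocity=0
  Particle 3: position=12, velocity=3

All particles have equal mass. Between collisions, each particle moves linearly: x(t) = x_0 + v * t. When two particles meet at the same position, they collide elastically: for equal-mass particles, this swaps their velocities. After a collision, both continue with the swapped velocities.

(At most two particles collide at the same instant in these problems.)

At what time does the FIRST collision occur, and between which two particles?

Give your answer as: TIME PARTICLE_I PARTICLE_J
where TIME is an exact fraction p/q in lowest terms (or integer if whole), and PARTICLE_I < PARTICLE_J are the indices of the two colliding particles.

Answer: 3/4 1 2

Derivation:
Pair (0,1): pos 1,5 vel 2,4 -> not approaching (rel speed -2 <= 0)
Pair (1,2): pos 5,8 vel 4,0 -> gap=3, closing at 4/unit, collide at t=3/4
Pair (2,3): pos 8,12 vel 0,3 -> not approaching (rel speed -3 <= 0)
Earliest collision: t=3/4 between 1 and 2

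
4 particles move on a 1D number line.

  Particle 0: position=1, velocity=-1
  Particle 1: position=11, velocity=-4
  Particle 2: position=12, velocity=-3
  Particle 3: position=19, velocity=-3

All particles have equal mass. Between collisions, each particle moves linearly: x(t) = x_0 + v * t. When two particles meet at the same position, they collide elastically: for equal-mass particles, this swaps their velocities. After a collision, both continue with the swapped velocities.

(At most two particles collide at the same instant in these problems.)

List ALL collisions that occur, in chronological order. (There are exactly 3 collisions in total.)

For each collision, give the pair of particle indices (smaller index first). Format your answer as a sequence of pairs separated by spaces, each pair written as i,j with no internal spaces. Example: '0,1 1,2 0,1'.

Collision at t=10/3: particles 0 and 1 swap velocities; positions: p0=-7/3 p1=-7/3 p2=2 p3=9; velocities now: v0=-4 v1=-1 v2=-3 v3=-3
Collision at t=11/2: particles 1 and 2 swap velocities; positions: p0=-11 p1=-9/2 p2=-9/2 p3=5/2; velocities now: v0=-4 v1=-3 v2=-1 v3=-3
Collision at t=9: particles 2 and 3 swap velocities; positions: p0=-25 p1=-15 p2=-8 p3=-8; velocities now: v0=-4 v1=-3 v2=-3 v3=-1

Answer: 0,1 1,2 2,3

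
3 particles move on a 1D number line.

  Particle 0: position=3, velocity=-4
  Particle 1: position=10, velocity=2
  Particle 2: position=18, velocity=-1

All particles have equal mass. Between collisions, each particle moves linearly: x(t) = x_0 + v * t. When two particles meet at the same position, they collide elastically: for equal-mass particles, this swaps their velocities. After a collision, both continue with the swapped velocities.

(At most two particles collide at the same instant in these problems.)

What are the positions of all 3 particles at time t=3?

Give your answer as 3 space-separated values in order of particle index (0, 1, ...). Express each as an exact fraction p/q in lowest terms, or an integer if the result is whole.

Collision at t=8/3: particles 1 and 2 swap velocities; positions: p0=-23/3 p1=46/3 p2=46/3; velocities now: v0=-4 v1=-1 v2=2
Advance to t=3 (no further collisions before then); velocities: v0=-4 v1=-1 v2=2; positions = -9 15 16

Answer: -9 15 16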